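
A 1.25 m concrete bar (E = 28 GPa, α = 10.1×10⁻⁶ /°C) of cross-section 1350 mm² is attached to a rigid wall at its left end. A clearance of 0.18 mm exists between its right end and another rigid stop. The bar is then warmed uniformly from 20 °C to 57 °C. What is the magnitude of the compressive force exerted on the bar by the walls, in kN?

P ≈ 8.68 kN

Free thermal elongation = αΔT L = 10.1×10⁻⁶ × 37 × 1250 = 0.4671 mm.
The gap closes (δ_free > 0.18 mm) and the wall then resists a further 0.4671 − 0.18 = 0.2871 mm of expansion.
That suppressed elongation corresponds to σ = E·Δ/L = 28×10³ × 0.2871/1250 = 6.432 MPa.
Force on the wall = σA = 6.432 × 1350 mm² = 8.683 kN.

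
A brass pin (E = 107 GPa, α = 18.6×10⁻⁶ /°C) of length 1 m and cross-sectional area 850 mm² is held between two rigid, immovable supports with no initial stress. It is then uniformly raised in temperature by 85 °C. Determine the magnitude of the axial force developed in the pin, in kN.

Full restraint means ε = 0, so the stress is σ = EαΔT = 107×10³ × 18.6×10⁻⁶ × 85 = 169.2 MPa.
Then P = σA = 169.2 × 850 mm² = 143.8 kN, compressive.

P ≈ 144 kN (compressive)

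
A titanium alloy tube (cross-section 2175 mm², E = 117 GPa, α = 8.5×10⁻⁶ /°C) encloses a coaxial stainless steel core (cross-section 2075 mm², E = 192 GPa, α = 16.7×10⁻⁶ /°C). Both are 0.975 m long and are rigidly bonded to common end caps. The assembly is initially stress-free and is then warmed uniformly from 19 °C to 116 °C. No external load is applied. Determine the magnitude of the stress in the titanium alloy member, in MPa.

Both members must finish at the same length. With the larger α, the stainless steel tends to over-expand; the plates restrain it, putting the stainless steel in compression and the titanium alloy in tension. With no external load the two internal forces are equal and opposite, magnitude P.
Setting the final lengths equal and cancelling L: (α₁ − α₂)ΔT = P/(A₁E₁) + P/(A₂E₂).
|α₁ − α₂|·ΔT = 8.2×10⁻⁶ × 97 = 0.0007954.
1/(A₁E₁) + 1/(A₂E₂) = 1/(2175×117×10³) + 1/(2075×192×10³) = 6.44×10⁻⁹ N⁻¹.
So P = 0.0007954 / 6.44×10⁻⁹ = 123.5 kN.
σ_{titanium alloy} = P/A₁ = 123500/2175 = 56.79 MPa, tensile.

σ ≈ 56.8 MPa (tensile)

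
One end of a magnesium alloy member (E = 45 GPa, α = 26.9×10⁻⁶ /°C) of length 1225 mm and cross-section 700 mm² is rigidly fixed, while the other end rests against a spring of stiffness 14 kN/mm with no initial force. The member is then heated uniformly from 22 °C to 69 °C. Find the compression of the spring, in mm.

The unrestrained thermal change is αΔT L = 26.9×10⁻⁶ × 47 × 1225 = 1.549 mm.
With a force P in the spring, the elastic change of the member is PL/(AE) and that of the spring is P/k; compatibility requires their sum to equal δ_free.
So P = δ_free / [L/(AE) + 1/k] = 1.549 / [ 1225/(700×45×10³) + 1/(14×10³) ].
P = 1.549 / 0.0001103 = 14040 N.
Spring compression = P/k = 14040/(14×10³) = 1.003 mm.

δ ≈ 1 mm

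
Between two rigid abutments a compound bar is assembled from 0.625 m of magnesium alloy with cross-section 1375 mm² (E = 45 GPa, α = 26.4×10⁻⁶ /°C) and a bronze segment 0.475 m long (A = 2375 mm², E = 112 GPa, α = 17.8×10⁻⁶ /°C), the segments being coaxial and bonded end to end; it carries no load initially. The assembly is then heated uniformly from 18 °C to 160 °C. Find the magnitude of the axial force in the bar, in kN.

Free thermal expansion of the whole bar: Σ αᵢΔT Lᵢ = 26.4×10⁻⁶×142×625 + 17.8×10⁻⁶×142×475 = 3.544 mm.
The rigid supports impose zero overall length change; the single axial force P common to all segments must satisfy P Σ Lᵢ/(AᵢEᵢ) = δ_free.
The series flexibility is Σ Lᵢ/(AᵢEᵢ) = 625/(1375×45×10³) + 475/(2375×112×10³) = 1.189×10⁻⁵ mm/N.
Hence P = δ_free / Σ(L/AE) = 3.544/1.189×10⁻⁵ = 298.1 kN (compressive).

P ≈ 298 kN (compressive)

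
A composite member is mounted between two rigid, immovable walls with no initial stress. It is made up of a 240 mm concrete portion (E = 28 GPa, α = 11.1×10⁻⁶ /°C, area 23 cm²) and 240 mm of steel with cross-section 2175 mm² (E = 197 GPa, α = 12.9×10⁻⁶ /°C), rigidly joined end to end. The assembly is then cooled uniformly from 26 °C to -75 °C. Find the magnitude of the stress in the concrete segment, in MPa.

σ ≈ 59 MPa (tensile)

If the supports were absent, the total length change would be Σ αᵢΔT Lᵢ = 11.1×10⁻⁶×101×240 + 12.9×10⁻⁶×101×240 = 0.5818 mm.
The walls prevent any net length change, so an axial force P (same in every segment) develops. Compatibility: P · Σ Lᵢ/(AᵢEᵢ) = δ_free.
Σ Lᵢ/(AᵢEᵢ) = 240/(2300×28×10³) + 240/(2175×197×10³) = 4.287×10⁻⁶ mm/N.
Hence P = δ_free / Σ(L/AE) = 0.5818/4.287×10⁻⁶ = 135.7 kN (tensile).
σ_{concrete} = P / A = 135700 / 2300 = 59 MPa.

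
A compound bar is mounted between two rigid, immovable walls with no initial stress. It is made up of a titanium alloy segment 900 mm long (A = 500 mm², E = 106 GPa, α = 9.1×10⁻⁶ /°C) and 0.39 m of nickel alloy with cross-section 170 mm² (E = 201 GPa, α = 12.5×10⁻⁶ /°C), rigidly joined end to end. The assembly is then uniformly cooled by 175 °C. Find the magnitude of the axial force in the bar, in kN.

With the walls removed the bar would change length by δ_free = Σ αᵢΔT Lᵢ = 9.1×10⁻⁶×175×900 + 12.5×10⁻⁶×175×390 = 2.286 mm.
The walls prevent any net length change, so an axial force P (same in every segment) develops. Compatibility: P · Σ Lᵢ/(AᵢEᵢ) = δ_free.
The series flexibility is Σ Lᵢ/(AᵢEᵢ) = 900/(500×106×10³) + 390/(170×201×10³) = 2.839×10⁻⁵ mm/N.
P = 2.286 / 2.839×10⁻⁵ = 80520 N = 80.52 kN, tensile.

P ≈ 80.5 kN (tensile)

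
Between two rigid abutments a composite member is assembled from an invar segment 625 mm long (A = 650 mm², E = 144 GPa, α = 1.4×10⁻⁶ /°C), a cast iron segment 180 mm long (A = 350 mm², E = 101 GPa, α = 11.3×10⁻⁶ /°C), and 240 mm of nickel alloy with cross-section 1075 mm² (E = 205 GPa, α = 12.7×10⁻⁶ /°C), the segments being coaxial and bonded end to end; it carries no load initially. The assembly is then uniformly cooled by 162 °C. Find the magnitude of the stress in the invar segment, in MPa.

σ ≈ 115 MPa (tensile)

If the supports were absent, the total length change would be Σ αᵢΔT Lᵢ = 1.4×10⁻⁶×162×625 + 11.3×10⁻⁶×162×180 + 12.7×10⁻⁶×162×240 = 0.965 mm.
The walls prevent any net length change, so an axial force P (same in every segment) develops. Compatibility: P · Σ Lᵢ/(AᵢEᵢ) = δ_free.
Σ Lᵢ/(AᵢEᵢ) = 625/(650×144×10³) + 180/(350×101×10³) + 240/(1075×205×10³) = 1.286×10⁻⁵ mm/N.
So P = 0.965 / 1.286×10⁻⁵ = 75.05 kN, tensile.
σ_{invar} = P / A = 75050 / 650 = 115.5 MPa.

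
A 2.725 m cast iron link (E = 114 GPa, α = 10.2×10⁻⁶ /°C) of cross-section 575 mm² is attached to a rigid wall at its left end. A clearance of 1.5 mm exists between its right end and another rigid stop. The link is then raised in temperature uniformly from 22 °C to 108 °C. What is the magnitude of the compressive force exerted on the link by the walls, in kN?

P ≈ 21.4 kN

Free thermal elongation = αΔT L = 10.2×10⁻⁶ × 86 × 2725 = 2.39 mm.
The gap closes (δ_free > 1.5 mm) and the wall then resists a further 2.39 − 1.5 = 0.8904 mm of expansion.
Compatibility: PL/(AE) = 0.8904 mm, so σ = P/A = E × (0.8904/2725) = 37.25 MPa.
Force on the wall = σA = 37.25 × 575 mm² = 21.42 kN.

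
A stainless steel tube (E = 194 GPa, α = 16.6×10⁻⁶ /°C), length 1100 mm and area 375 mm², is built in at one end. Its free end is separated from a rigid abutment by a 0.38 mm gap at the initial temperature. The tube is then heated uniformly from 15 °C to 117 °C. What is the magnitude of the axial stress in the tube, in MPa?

σ ≈ 261 MPa (compressive)

Unrestrained expansion: δ_free = αΔT L = 16.6×10⁻⁶ × 102 × 1100 = 1.863 mm.
After closing the 0.38 mm clearance, 1.863 − 0.38 = 1.483 mm of expansion remains to be suppressed by the wall.
So σ = E(δ_free − g)/L = 194×10³ × 1.483/1100 = 261.5 MPa.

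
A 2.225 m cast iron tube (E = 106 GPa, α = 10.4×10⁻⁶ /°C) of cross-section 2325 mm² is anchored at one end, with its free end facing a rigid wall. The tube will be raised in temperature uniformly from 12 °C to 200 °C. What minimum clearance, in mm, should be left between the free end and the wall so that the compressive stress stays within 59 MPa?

Free expansion if unrestrained: δ_free = αΔT L = 10.4×10⁻⁶ × 188 × 2225 = 4.35 mm.
A stress of 59 MPa corresponds to the wall pushing the tube back by σL/E = 59×2225/(106×10³) = 1.238 mm.
The gap must absorb the remainder: g_min = 4.35 − 1.238 = 3.112 mm.

g ≈ 3.11 mm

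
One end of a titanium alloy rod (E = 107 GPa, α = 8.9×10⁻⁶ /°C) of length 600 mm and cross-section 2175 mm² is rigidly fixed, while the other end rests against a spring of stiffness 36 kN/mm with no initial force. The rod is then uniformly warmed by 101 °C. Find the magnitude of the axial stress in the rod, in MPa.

σ ≈ 8.17 MPa (compressive)

If the spring were absent the rod would lengthen by αΔT L = 8.9×10⁻⁶ × 101 × 600 = 0.5393 mm.
With a force P in the spring, the elastic change of the rod is PL/(AE) and that of the spring is P/k; compatibility requires their sum to equal δ_free.
So P = δ_free / [L/(AE) + 1/k] = 0.5393 / [ 600/(2175×107×10³) + 1/(36×10³) ].
P = 0.5393 / 3.036×10⁻⁵ = 17770 N.
σ = P/A = 17770/2175 = 8.169 MPa.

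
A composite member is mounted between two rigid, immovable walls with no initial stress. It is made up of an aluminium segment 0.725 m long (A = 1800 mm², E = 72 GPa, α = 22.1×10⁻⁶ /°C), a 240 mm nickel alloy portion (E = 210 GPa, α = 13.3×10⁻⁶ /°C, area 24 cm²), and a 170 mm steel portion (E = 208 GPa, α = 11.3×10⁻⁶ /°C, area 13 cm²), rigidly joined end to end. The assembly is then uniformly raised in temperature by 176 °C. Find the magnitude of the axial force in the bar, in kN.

Free thermal expansion of the whole bar: Σ αᵢΔT Lᵢ = 22.1×10⁻⁶×176×725 + 13.3×10⁻⁶×176×240 + 11.3×10⁻⁶×176×170 = 3.72 mm.
The walls prevent any net length change, so an axial force P (same in every segment) develops. Compatibility: P · Σ Lᵢ/(AᵢEᵢ) = δ_free.
Σ Lᵢ/(AᵢEᵢ) = 725/(1800×72×10³) + 240/(2400×210×10³) + 170/(1300×208×10³) = 6.699×10⁻⁶ mm/N.
So P = 3.72 / 6.699×10⁻⁶ = 555.3 kN, compressive.

P ≈ 555 kN (compressive)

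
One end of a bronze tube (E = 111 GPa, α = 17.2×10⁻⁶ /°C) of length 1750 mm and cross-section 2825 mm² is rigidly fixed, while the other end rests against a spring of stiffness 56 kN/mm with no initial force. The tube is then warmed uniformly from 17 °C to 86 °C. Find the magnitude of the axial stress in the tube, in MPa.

σ ≈ 31.4 MPa (compressive)

The unrestrained thermal change is αΔT L = 17.2×10⁻⁶ × 69 × 1750 = 2.077 mm.
With a force P in the spring, the elastic change of the tube is PL/(AE) and that of the spring is P/k; compatibility requires their sum to equal δ_free.
So P = δ_free / [L/(AE) + 1/k] = 2.077 / [ 1750/(2825×111×10³) + 1/(56×10³) ].
P = 2.077 / 2.344×10⁻⁵ = 88610 N.
σ = P/A = 88610/2825 = 31.37 MPa.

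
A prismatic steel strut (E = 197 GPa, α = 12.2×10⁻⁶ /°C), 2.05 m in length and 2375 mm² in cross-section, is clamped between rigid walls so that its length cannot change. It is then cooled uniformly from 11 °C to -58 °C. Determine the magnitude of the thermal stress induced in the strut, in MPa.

Because both ends are immovable the net strain is zero, and the suppressed thermal strain is αΔT = 12.2×10⁻⁶ × 69 = 841.8×10⁻⁶.
Hence σ = E·αΔT = 197×10³ × 841.8×10⁻⁶ = 165.8 MPa, tensile.

σ ≈ 166 MPa (tensile)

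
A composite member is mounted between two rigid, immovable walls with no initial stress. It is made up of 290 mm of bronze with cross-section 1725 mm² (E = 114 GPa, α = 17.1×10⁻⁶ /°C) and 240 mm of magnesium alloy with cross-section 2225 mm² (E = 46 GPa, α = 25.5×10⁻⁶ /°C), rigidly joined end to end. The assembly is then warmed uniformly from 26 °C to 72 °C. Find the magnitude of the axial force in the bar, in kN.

Free thermal expansion of the whole bar: Σ αᵢΔT Lᵢ = 17.1×10⁻⁶×46×290 + 25.5×10⁻⁶×46×240 = 0.5096 mm.
The walls prevent any net length change, so an axial force P (same in every segment) develops. Compatibility: P · Σ Lᵢ/(AᵢEᵢ) = δ_free.
Σ Lᵢ/(AᵢEᵢ) = 290/(1725×114×10³) + 240/(2225×46×10³) = 3.82×10⁻⁶ mm/N.
Hence P = δ_free / Σ(L/AE) = 0.5096/3.82×10⁻⁶ = 133.4 kN (compressive).

P ≈ 133 kN (compressive)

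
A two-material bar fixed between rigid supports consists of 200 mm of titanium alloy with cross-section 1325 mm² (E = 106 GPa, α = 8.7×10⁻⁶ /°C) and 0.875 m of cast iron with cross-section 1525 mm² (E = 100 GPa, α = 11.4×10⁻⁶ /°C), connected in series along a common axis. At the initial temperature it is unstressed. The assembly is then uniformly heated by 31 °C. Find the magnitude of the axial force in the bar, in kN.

P ≈ 50.7 kN (compressive)

With the walls removed the bar would change length by δ_free = Σ αᵢΔT Lᵢ = 8.7×10⁻⁶×31×200 + 11.4×10⁻⁶×31×875 = 0.3632 mm.
The rigid supports impose zero overall length change; the single axial force P common to all segments must satisfy P Σ Lᵢ/(AᵢEᵢ) = δ_free.
Σ Lᵢ/(AᵢEᵢ) = 200/(1325×106×10³) + 875/(1525×100×10³) = 7.162×10⁻⁶ mm/N.
P = 0.3632 / 7.162×10⁻⁶ = 50710 N = 50.71 kN, compressive.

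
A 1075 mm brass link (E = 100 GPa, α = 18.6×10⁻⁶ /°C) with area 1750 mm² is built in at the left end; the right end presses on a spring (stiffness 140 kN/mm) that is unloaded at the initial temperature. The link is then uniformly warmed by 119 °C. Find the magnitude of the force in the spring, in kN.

If the spring were absent the link would lengthen by αΔT L = 18.6×10⁻⁶ × 119 × 1075 = 2.379 mm.
With a force P in the spring, the elastic change of the link is PL/(AE) and that of the spring is P/k; compatibility requires their sum to equal δ_free.
So P = δ_free / [L/(AE) + 1/k] = 2.379 / [ 1075/(1750×100×10³) + 1/(140×10³) ].
P = 2.379 / 1.329×10⁻⁵ = 179100 N.

P ≈ 179 kN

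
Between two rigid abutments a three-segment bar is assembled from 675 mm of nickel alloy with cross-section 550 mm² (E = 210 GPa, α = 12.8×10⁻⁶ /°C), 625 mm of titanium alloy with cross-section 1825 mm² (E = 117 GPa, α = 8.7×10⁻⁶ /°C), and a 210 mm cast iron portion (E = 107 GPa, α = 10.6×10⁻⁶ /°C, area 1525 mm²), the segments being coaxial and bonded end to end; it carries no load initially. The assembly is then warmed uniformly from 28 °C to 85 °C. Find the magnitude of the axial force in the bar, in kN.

Free thermal expansion of the whole bar: Σ αᵢΔT Lᵢ = 12.8×10⁻⁶×57×675 + 8.7×10⁻⁶×57×625 + 10.6×10⁻⁶×57×210 = 0.9293 mm.
The rigid supports impose zero overall length change; the single axial force P common to all segments must satisfy P Σ Lᵢ/(AᵢEᵢ) = δ_free.
Σ Lᵢ/(AᵢEᵢ) = 675/(550×210×10³) + 625/(1825×117×10³) + 210/(1525×107×10³) = 1.006×10⁻⁵ mm/N.
So P = 0.9293 / 1.006×10⁻⁵ = 92.39 kN, compressive.

P ≈ 92.4 kN (compressive)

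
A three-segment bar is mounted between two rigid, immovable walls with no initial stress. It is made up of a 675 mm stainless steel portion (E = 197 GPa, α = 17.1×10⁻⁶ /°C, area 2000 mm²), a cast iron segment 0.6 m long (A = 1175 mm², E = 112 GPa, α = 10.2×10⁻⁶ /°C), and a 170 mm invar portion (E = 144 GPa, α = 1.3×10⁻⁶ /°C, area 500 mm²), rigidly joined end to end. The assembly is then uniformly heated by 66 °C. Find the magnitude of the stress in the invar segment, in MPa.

σ ≈ 273 MPa (compressive)

If the supports were absent, the total length change would be Σ αᵢΔT Lᵢ = 17.1×10⁻⁶×66×675 + 10.2×10⁻⁶×66×600 + 1.3×10⁻⁶×66×170 = 1.18 mm.
The walls prevent any net length change, so an axial force P (same in every segment) develops. Compatibility: P · Σ Lᵢ/(AᵢEᵢ) = δ_free.
The series flexibility is Σ Lᵢ/(AᵢEᵢ) = 675/(2000×197×10³) + 600/(1175×112×10³) + 170/(500×144×10³) = 8.634×10⁻⁶ mm/N.
Hence P = δ_free / Σ(L/AE) = 1.18/8.634×10⁻⁶ = 136.7 kN (compressive).
σ_{invar} = P / A = 136700 / 500 = 273.4 MPa.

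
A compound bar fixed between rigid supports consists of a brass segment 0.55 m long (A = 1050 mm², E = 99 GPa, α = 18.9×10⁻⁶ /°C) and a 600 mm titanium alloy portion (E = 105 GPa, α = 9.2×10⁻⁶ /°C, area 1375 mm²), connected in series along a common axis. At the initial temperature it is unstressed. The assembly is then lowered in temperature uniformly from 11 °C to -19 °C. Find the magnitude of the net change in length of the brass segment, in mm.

With the walls removed the bar would change length by δ_free = Σ αᵢΔT Lᵢ = 18.9×10⁻⁶×30×550 + 9.2×10⁻⁶×30×600 = 0.4774 mm.
Since the ends are fixed, an axial force P builds up, equal in every segment, with P · Σ Lᵢ/(AᵢEᵢ) = δ_free.
Σ Lᵢ/(AᵢEᵢ) = 550/(1050×99×10³) + 600/(1375×105×10³) = 9.447×10⁻⁶ mm/N.
So P = 0.4774 / 9.447×10⁻⁶ = 50.54 kN, tensile.
For the brass segment, free thermal change = 18.9×10⁻⁶×30×550 = 0.3119 mm and elastic change from P = 50540×550/(1050×99×10³) = 0.2674 mm; these oppose, so the net change is 0.0444 mm (segment shortens).

|ΔL| ≈ 0.0444 mm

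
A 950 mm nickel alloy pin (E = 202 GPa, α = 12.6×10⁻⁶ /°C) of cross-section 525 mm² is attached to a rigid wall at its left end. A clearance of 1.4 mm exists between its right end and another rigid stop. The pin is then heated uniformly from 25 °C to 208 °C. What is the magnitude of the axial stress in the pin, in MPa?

If the wall were absent the pin would grow by αΔT L = 12.6×10⁻⁶ × 183 × 950 = 2.191 mm.
The gap closes (δ_free > 1.4 mm) and the wall then resists a further 2.191 − 1.4 = 0.7905 mm of expansion.
So σ = E(δ_free − g)/L = 202×10³ × 0.7905/950 = 168.1 MPa.

σ ≈ 168 MPa (compressive)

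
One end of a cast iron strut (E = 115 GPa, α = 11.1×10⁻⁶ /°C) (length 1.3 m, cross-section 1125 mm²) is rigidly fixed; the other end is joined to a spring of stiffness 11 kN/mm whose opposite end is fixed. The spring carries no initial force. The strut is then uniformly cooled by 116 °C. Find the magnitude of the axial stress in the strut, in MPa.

σ ≈ 14.7 MPa (tensile)

If the spring were absent the strut would shorten by αΔT L = 11.1×10⁻⁶ × 116 × 1300 = 1.674 mm.
With a force P in the spring, the elastic change of the strut is PL/(AE) and that of the spring is P/k; compatibility requires their sum to equal δ_free.
So P = δ_free / [L/(AE) + 1/k] = 1.674 / [ 1300/(1125×115×10³) + 1/(11×10³) ].
P = 1.674 / 0.000101 = 16580 N.
σ = P/A = 16580/1125 = 14.74 MPa.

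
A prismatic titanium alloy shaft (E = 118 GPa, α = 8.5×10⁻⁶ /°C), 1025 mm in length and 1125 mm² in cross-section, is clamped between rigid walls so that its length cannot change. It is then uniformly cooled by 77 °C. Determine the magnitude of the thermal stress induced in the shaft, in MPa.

The supports are rigid, so the total axial strain is zero. The restrained thermal strain is ε = αΔT = 8.5×10⁻⁶ × 77 = 654.5×10⁻⁶.
Hence σ = E·αΔT = 118×10³ × 654.5×10⁻⁶ = 77.23 MPa, tensile.

σ ≈ 77.2 MPa (tensile)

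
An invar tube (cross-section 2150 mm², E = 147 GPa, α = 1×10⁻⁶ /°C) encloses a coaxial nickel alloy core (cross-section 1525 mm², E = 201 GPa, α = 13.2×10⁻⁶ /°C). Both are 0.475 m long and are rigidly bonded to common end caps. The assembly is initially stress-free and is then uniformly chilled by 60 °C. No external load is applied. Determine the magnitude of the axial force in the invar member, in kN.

P ≈ 114 kN (compressive in the invar)

The nickel alloy has the larger α, so on cooling it would change length more than the invar if both were free. The rigid plates force a common final length, so the nickel alloy is put into tension and the invar into compression, with equal and opposite forces P (no external load).
Compatibility of the two members (thermal + elastic change equal): (α₁ − α₂)ΔT = P·[1/(A₁E₁) + 1/(A₂E₂)].
|α₁ − α₂|·ΔT = 12.2×10⁻⁶ × 60 = 0.000732.
1/(A₁E₁) + 1/(A₂E₂) = 1/(2150×147×10³) + 1/(1525×201×10³) = 6.426×10⁻⁹ N⁻¹.
P = 0.000732 / 6.426×10⁻⁹ = 113900 N = 113.9 kN.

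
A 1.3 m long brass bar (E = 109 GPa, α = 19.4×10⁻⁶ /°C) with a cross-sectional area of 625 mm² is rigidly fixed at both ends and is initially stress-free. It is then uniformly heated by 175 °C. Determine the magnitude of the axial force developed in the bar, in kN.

P ≈ 231 kN (compressive)

With zero net strain, σ = E·αΔT = 109 GPa × 19.4×10⁻⁶ × 175 = 370.1 MPa.
P = AEαΔT = 625 × 109×10³ × 19.4×10⁻⁶ × 175 = 231.3 kN (compressive).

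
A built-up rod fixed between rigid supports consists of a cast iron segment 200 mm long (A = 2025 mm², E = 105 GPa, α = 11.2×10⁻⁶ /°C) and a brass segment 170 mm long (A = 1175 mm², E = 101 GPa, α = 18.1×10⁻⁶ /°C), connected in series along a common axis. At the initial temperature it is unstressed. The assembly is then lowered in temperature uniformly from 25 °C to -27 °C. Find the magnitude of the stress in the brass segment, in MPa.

σ ≈ 99.2 MPa (tensile)

Free thermal contraction of the whole bar: Σ αᵢΔT Lᵢ = 11.2×10⁻⁶×52×200 + 18.1×10⁻⁶×52×170 = 0.2765 mm.
The walls prevent any net length change, so an axial force P (same in every segment) develops. Compatibility: P · Σ Lᵢ/(AᵢEᵢ) = δ_free.
Σ Lᵢ/(AᵢEᵢ) = 200/(2025×105×10³) + 170/(1175×101×10³) = 2.373×10⁻⁶ mm/N.
So P = 0.2765 / 2.373×10⁻⁶ = 116.5 kN, tensile.
σ_{brass} = P / A = 116500 / 1175 = 99.16 MPa.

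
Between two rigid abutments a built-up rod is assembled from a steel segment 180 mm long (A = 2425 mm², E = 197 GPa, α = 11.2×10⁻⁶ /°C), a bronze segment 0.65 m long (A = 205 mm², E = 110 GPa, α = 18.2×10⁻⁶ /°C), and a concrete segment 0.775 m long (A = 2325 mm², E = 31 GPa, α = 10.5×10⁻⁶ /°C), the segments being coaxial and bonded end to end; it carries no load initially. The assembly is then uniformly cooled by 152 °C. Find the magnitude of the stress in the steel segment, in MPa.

With the walls removed the bar would change length by δ_free = Σ αᵢΔT Lᵢ = 11.2×10⁻⁶×152×180 + 18.2×10⁻⁶×152×650 + 10.5×10⁻⁶×152×775 = 3.341 mm.
The walls prevent any net length change, so an axial force P (same in every segment) develops. Compatibility: P · Σ Lᵢ/(AᵢEᵢ) = δ_free.
The series flexibility is Σ Lᵢ/(AᵢEᵢ) = 180/(2425×197×10³) + 650/(205×110×10³) + 775/(2325×31×10³) = 3.995×10⁻⁵ mm/N.
So P = 3.341 / 3.995×10⁻⁵ = 83.63 kN, tensile.
σ_{steel} = P / A = 83630 / 2425 = 34.49 MPa.

σ ≈ 34.5 MPa (tensile)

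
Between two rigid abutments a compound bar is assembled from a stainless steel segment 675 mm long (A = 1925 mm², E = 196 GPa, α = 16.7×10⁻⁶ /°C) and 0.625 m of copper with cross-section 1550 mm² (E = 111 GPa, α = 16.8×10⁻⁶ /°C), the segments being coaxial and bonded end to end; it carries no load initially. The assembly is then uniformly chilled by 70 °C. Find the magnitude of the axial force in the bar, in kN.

With the walls removed the bar would change length by δ_free = Σ αᵢΔT Lᵢ = 16.7×10⁻⁶×70×675 + 16.8×10⁻⁶×70×625 = 1.524 mm.
Since the ends are fixed, an axial force P builds up, equal in every segment, with P · Σ Lᵢ/(AᵢEᵢ) = δ_free.
The series flexibility is Σ Lᵢ/(AᵢEᵢ) = 675/(1925×196×10³) + 625/(1550×111×10³) = 5.422×10⁻⁶ mm/N.
P = 1.524 / 5.422×10⁻⁶ = 281100 N = 281.1 kN, tensile.

P ≈ 281 kN (tensile)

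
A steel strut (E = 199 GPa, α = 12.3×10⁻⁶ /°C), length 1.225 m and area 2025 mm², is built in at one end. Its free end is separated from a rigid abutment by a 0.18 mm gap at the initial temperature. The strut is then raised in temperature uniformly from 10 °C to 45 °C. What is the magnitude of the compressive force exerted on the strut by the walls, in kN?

P ≈ 114 kN

If the wall were absent the strut would grow by αΔT L = 12.3×10⁻⁶ × 35 × 1225 = 0.5274 mm.
The gap closes (δ_free > 0.18 mm) and the wall then resists a further 0.5274 − 0.18 = 0.3474 mm of expansion.
So σ = E(δ_free − g)/L = 199×10³ × 0.3474/1225 = 56.43 MPa.
Force on the wall = σA = 56.43 × 2025 mm² = 114.3 kN.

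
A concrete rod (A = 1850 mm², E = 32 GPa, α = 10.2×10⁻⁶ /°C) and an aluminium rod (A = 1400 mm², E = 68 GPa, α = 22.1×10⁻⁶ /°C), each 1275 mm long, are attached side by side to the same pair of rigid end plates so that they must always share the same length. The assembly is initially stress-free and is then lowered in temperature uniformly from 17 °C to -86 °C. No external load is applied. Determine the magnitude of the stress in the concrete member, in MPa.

σ ≈ 24.2 MPa (compressive)

Both members must finish at the same length. With the larger α, the aluminium tends to over-contract; the plates restrain it, putting the aluminium in tension and the concrete in compression. With no external load the two internal forces are equal and opposite, magnitude P.
Equating the net (thermal + elastic) strains gives |α₁ − α₂|·ΔT = P·[1/(A₁E₁) + 1/(A₂E₂)].
|α₁ − α₂|·ΔT = 11.9×10⁻⁶ × 103 = 0.001226.
1/(A₁E₁) + 1/(A₂E₂) = 1/(1850×32×10³) + 1/(1400×68×10³) = 2.74×10⁻⁸ N⁻¹.
So P = 0.001226 / 2.74×10⁻⁸ = 44.74 kN.
σ_{concrete} = P/A₁ = 44740/1850 = 24.18 MPa, compressive.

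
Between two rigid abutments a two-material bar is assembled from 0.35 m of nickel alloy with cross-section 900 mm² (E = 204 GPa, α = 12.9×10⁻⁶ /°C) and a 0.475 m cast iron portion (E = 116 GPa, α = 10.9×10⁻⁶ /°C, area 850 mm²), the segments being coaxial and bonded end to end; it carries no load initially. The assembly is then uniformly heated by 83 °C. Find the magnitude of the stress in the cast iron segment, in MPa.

σ ≈ 141 MPa (compressive)

If the supports were absent, the total length change would be Σ αᵢΔT Lᵢ = 12.9×10⁻⁶×83×350 + 10.9×10⁻⁶×83×475 = 0.8045 mm.
Since the ends are fixed, an axial force P builds up, equal in every segment, with P · Σ Lᵢ/(AᵢEᵢ) = δ_free.
The series flexibility is Σ Lᵢ/(AᵢEᵢ) = 350/(900×204×10³) + 475/(850×116×10³) = 6.724×10⁻⁶ mm/N.
P = 0.8045 / 6.724×10⁻⁶ = 119600 N = 119.6 kN, compressive.
σ_{cast iron} = P / A = 119600 / 850 = 140.8 MPa.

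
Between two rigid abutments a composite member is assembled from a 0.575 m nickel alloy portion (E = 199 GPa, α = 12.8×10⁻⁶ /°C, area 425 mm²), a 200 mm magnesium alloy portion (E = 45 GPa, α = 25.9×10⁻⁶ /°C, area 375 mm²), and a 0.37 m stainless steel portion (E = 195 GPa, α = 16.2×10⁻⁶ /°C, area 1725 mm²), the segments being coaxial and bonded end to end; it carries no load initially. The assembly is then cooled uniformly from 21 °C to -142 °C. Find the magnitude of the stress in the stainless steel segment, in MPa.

σ ≈ 88.7 MPa (tensile)

Free thermal contraction of the whole bar: Σ αᵢΔT Lᵢ = 12.8×10⁻⁶×163×575 + 25.9×10⁻⁶×163×200 + 16.2×10⁻⁶×163×370 = 3.021 mm.
The rigid supports impose zero overall length change; the single axial force P common to all segments must satisfy P Σ Lᵢ/(AᵢEᵢ) = δ_free.
The series flexibility is Σ Lᵢ/(AᵢEᵢ) = 575/(425×199×10³) + 200/(375×45×10³) + 370/(1725×195×10³) = 1.975×10⁻⁵ mm/N.
Hence P = δ_free / Σ(L/AE) = 3.021/1.975×10⁻⁵ = 153 kN (tensile).
σ_{stainless steel} = P / A = 153000 / 1725 = 88.67 MPa.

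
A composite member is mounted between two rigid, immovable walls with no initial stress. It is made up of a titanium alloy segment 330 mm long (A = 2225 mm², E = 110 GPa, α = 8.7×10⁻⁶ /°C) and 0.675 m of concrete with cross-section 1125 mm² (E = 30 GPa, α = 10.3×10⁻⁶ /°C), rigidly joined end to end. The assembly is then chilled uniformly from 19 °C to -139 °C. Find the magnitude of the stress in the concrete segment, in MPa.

If the supports were absent, the total length change would be Σ αᵢΔT Lᵢ = 8.7×10⁻⁶×158×330 + 10.3×10⁻⁶×158×675 = 1.552 mm.
The rigid supports impose zero overall length change; the single axial force P common to all segments must satisfy P Σ Lᵢ/(AᵢEᵢ) = δ_free.
Σ Lᵢ/(AᵢEᵢ) = 330/(2225×110×10³) + 675/(1125×30×10³) = 2.135×10⁻⁵ mm/N.
So P = 1.552 / 2.135×10⁻⁵ = 72.7 kN, tensile.
σ_{concrete} = P / A = 72700 / 1125 = 64.63 MPa.

σ ≈ 64.6 MPa (tensile)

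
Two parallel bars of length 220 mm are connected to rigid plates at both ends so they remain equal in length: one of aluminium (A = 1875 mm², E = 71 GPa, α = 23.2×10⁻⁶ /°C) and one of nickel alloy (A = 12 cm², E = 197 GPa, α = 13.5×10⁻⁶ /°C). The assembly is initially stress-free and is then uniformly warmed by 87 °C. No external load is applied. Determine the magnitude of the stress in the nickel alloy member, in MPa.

σ ≈ 59.9 MPa (tensile)

Equilibrium of a rigid end plate with no external load gives equal and opposite internal forces ±P in the two members. Since α_{aluminium} > α_{nickel alloy}, heating drives the aluminium into compression and the nickel alloy into tension.
Setting the final lengths equal and cancelling L: (α₁ − α₂)ΔT = P/(A₁E₁) + P/(A₂E₂).
|α₁ − α₂|·ΔT = 9.7×10⁻⁶ × 87 = 0.0008439.
1/(A₁E₁) + 1/(A₂E₂) = 1/(1875×71×10³) + 1/(1200×197×10³) = 1.174×10⁻⁸ N⁻¹.
P = 0.0008439 / 1.174×10⁻⁸ = 71870 N = 71.87 kN.
σ_{nickel alloy} = P/A₂ = 71870/1200 = 59.89 MPa, tensile.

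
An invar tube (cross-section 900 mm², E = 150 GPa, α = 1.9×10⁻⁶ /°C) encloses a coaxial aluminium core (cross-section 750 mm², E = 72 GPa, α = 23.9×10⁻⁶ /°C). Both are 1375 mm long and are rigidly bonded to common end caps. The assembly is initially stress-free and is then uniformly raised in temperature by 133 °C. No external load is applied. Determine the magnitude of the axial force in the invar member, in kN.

P ≈ 113 kN (tensile in the invar)

The aluminium has the larger α, so on heating it would change length more than the invar if both were free. The rigid plates force a common final length, so the aluminium is put into compression and the invar into tension, with equal and opposite forces P (no external load).
Setting the final lengths equal and cancelling L: (α₁ − α₂)ΔT = P/(A₁E₁) + P/(A₂E₂).
|α₁ − α₂|·ΔT = 22×10⁻⁶ × 133 = 0.002926.
1/(A₁E₁) + 1/(A₂E₂) = 1/(900×150×10³) + 1/(750×72×10³) = 2.593×10⁻⁸ N⁻¹.
So P = 0.002926 / 2.593×10⁻⁸ = 112.9 kN.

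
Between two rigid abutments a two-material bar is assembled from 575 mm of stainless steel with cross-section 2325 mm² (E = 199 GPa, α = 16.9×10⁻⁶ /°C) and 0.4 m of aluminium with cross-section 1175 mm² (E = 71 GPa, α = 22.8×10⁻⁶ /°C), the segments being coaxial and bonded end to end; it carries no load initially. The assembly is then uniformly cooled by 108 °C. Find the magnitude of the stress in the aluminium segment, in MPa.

Free thermal contraction of the whole bar: Σ αᵢΔT Lᵢ = 16.9×10⁻⁶×108×575 + 22.8×10⁻⁶×108×400 = 2.034 mm.
The rigid supports impose zero overall length change; the single axial force P common to all segments must satisfy P Σ Lᵢ/(AᵢEᵢ) = δ_free.
Σ Lᵢ/(AᵢEᵢ) = 575/(2325×199×10³) + 400/(1175×71×10³) = 6.037×10⁻⁶ mm/N.
So P = 2.034 / 6.037×10⁻⁶ = 337 kN, tensile.
σ_{aluminium} = P / A = 337000 / 1175 = 286.8 MPa.

σ ≈ 287 MPa (tensile)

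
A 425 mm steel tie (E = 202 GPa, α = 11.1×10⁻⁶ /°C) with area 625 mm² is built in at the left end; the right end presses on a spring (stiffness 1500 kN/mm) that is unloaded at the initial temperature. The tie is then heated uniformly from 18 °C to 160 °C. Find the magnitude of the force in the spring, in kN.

P ≈ 166 kN

Free thermal expansion: δ_free = αΔT L = 11.1×10⁻⁶ × 142 × 425 = 0.6699 mm.
Let P be the compressive force at the spring. The tie shortens elastically by PL/(AE) and the spring compresses by P/k; together these equal δ_free.
So P = δ_free / [L/(AE) + 1/k] = 0.6699 / [ 425/(625×202×10³) + 1/(1500×10³) ].
P = 0.6699 / 4.033×10⁻⁶ = 166100 N.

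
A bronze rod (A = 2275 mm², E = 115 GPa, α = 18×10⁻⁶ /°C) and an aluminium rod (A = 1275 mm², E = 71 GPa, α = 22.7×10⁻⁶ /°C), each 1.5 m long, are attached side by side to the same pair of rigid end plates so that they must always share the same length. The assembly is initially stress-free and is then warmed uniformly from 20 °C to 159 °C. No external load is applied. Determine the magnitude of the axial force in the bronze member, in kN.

P ≈ 43.9 kN (tensile in the bronze)

Both members must finish at the same length. With the larger α, the aluminium tends to over-expand; the plates restrain it, putting the aluminium in compression and the bronze in tension. With no external load the two internal forces are equal and opposite, magnitude P.
Setting the final lengths equal and cancelling L: (α₁ − α₂)ΔT = P/(A₁E₁) + P/(A₂E₂).
|α₁ − α₂|·ΔT = 4.7×10⁻⁶ × 139 = 0.0006533.
1/(A₁E₁) + 1/(A₂E₂) = 1/(2275×115×10³) + 1/(1275×71×10³) = 1.487×10⁻⁸ N⁻¹.
P = 0.0006533 / 1.487×10⁻⁸ = 43940 N = 43.94 kN.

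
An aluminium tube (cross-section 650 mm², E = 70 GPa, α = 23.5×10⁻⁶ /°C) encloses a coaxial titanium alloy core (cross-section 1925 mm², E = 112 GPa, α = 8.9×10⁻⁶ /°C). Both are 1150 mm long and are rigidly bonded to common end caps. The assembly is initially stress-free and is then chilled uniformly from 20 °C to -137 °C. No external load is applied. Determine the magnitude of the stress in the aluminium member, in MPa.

The aluminium has the larger α, so on cooling it would change length more than the titanium alloy if both were free. The rigid plates force a common final length, so the aluminium is put into tension and the titanium alloy into compression, with equal and opposite forces P (no external load).
Compatibility of the two members (thermal + elastic change equal): (α₁ − α₂)ΔT = P·[1/(A₁E₁) + 1/(A₂E₂)].
|α₁ − α₂|·ΔT = 14.6×10⁻⁶ × 157 = 0.002292.
1/(A₁E₁) + 1/(A₂E₂) = 1/(650×70×10³) + 1/(1925×112×10³) = 2.662×10⁻⁸ N⁻¹.
P = 0.002292 / 2.662×10⁻⁸ = 86120 N = 86.12 kN.
σ_{aluminium} = P/A₁ = 86120/650 = 132.5 MPa, tensile.

σ ≈ 132 MPa (tensile)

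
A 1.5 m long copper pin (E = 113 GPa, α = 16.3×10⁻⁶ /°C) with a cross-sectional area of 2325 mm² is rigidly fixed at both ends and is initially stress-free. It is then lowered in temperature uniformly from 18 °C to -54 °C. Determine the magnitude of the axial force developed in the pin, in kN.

P ≈ 308 kN (tensile)

The ends cannot move, so σ = EαΔT = 113×10³ × 16.3×10⁻⁶ × 72 = 132.6 MPa.
P = AEαΔT = 2325 × 113×10³ × 16.3×10⁻⁶ × 72 = 308.3 kN (tensile).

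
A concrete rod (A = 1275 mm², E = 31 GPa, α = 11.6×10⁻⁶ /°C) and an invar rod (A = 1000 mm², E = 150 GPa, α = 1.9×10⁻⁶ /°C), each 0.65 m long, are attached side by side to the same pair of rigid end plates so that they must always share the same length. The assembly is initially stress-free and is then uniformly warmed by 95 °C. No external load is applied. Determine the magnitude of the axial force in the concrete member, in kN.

Both members must finish at the same length. With the larger α, the concrete tends to over-expand; the plates restrain it, putting the concrete in compression and the invar in tension. With no external load the two internal forces are equal and opposite, magnitude P.
Equating the net (thermal + elastic) strains gives |α₁ − α₂|·ΔT = P·[1/(A₁E₁) + 1/(A₂E₂)].
|α₁ − α₂|·ΔT = 9.7×10⁻⁶ × 95 = 0.0009215.
1/(A₁E₁) + 1/(A₂E₂) = 1/(1275×31×10³) + 1/(1000×150×10³) = 3.197×10⁻⁸ N⁻¹.
So P = 0.0009215 / 3.197×10⁻⁸ = 28.83 kN.

P ≈ 28.8 kN (compressive in the concrete)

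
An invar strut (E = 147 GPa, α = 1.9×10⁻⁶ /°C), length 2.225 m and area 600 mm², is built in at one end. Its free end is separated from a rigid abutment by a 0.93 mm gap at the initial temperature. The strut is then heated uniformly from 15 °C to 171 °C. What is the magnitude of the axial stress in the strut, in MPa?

If the wall were absent the strut would grow by αΔT L = 1.9×10⁻⁶ × 156 × 2225 = 0.6595 mm.
This is smaller than the 0.93 mm clearance, so the strut expands freely without reaching the stop — the stress is zero.

σ ≈ 0 MPa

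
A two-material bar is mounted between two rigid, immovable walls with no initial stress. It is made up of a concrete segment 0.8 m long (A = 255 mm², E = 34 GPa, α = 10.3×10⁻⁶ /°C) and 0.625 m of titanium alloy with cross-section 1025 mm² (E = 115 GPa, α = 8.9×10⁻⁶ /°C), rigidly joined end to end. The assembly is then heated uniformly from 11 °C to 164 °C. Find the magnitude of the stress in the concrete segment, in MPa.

Free thermal expansion of the whole bar: Σ αᵢΔT Lᵢ = 10.3×10⁻⁶×153×800 + 8.9×10⁻⁶×153×625 = 2.112 mm.
The walls prevent any net length change, so an axial force P (same in every segment) develops. Compatibility: P · Σ Lᵢ/(AᵢEᵢ) = δ_free.
Σ Lᵢ/(AᵢEᵢ) = 800/(255×34×10³) + 625/(1025×115×10³) = 9.757×10⁻⁵ mm/N.
So P = 2.112 / 9.757×10⁻⁵ = 21.64 kN, compressive.
σ_{concrete} = P / A = 21640 / 255 = 84.87 MPa.

σ ≈ 84.9 MPa (compressive)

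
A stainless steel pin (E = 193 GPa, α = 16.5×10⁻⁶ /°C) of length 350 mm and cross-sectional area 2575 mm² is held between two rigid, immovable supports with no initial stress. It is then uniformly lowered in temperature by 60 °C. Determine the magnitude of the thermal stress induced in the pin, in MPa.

σ ≈ 191 MPa (tensile)

The supports are rigid, so the total axial strain is zero. The restrained thermal strain is ε = αΔT = 16.5×10⁻⁶ × 60 = 990×10⁻⁶.
The stress required to suppress this strain is σ = Eε = 193×10³ × 990×10⁻⁶ = 191.1 MPa, tensile since the pin is trying to contract.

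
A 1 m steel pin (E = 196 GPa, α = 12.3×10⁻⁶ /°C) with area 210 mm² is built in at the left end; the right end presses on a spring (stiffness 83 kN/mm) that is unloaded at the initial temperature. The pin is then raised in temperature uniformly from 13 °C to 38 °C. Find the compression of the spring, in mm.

If the spring were absent the pin would lengthen by αΔT L = 12.3×10⁻⁶ × 25 × 1000 = 0.3075 mm.
With a force P in the spring, the elastic change of the pin is PL/(AE) and that of the spring is P/k; compatibility requires their sum to equal δ_free.
So P = δ_free / [L/(AE) + 1/k] = 0.3075 / [ 1000/(210×196×10³) + 1/(83×10³) ].
P = 0.3075 / 3.634×10⁻⁵ = 8461 N.
Spring compression = P/k = 8461/(83×10³) = 0.1019 mm.

δ ≈ 0.102 mm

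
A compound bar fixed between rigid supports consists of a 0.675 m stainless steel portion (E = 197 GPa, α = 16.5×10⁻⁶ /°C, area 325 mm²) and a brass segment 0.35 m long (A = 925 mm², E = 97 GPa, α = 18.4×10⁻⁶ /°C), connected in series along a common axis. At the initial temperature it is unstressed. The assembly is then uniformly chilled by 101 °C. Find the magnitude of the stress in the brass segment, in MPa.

With the walls removed the bar would change length by δ_free = Σ αᵢΔT Lᵢ = 16.5×10⁻⁶×101×675 + 18.4×10⁻⁶×101×350 = 1.775 mm.
The walls prevent any net length change, so an axial force P (same in every segment) develops. Compatibility: P · Σ Lᵢ/(AᵢEᵢ) = δ_free.
The series flexibility is Σ Lᵢ/(AᵢEᵢ) = 675/(325×197×10³) + 350/(925×97×10³) = 1.444×10⁻⁵ mm/N.
Hence P = δ_free / Σ(L/AE) = 1.775/1.444×10⁻⁵ = 122.9 kN (tensile).
σ_{brass} = P / A = 122900 / 925 = 132.9 MPa.

σ ≈ 133 MPa (tensile)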